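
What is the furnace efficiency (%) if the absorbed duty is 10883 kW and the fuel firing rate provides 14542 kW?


Furnace efficiency = Q_absorbed / Q_fuel * 100
= 10883 / 14542 * 100 = 74.84

74.84 %


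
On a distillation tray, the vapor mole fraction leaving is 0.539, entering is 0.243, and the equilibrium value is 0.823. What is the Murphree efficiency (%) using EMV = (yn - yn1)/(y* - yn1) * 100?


Murphree vapor efficiency: EMV = (y_n - y_(n-1)) / (y*_n - y_(n-1)) * 100
EMV = (0.539 - 0.243) / (0.823 - 0.243) * 100 = 0.296 / 0.58 * 100 = 51.03

51.03 %


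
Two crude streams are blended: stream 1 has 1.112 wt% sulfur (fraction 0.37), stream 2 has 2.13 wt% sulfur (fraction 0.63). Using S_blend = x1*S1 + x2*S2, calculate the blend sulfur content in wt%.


Linear sulfur blending: S_blend = x1*S1 + x2*S2
Contribution 1: 0.37 * 1.112 = 0.41144 wt%
Contribution 2: 0.63 * 2.13 = 1.3419 wt%
S_blend = 0.41144 + 1.3419 = 1.75334

1.75334 wt%


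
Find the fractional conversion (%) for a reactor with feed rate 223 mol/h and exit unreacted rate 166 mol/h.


X = (F_in - F_out) / F_in * 100
Moles reacted = 223 - 166 = 57
X = 57 / 223 * 100
= 0.2556 * 100
= 25.56 %

25.56 %


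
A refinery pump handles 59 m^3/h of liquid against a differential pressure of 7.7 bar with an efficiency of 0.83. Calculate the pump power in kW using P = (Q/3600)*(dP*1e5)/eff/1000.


Q = 59 / 3600 = 0.0163889 m^3/s
P = 0.0163889 * (7.7 * 1e5) / 0.83 / 1000 = 15.20

15.20 kW


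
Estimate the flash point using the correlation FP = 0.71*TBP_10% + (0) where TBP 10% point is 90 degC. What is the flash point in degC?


FP = 0.71 * 90 + (0) = 63.9

63.9 degC


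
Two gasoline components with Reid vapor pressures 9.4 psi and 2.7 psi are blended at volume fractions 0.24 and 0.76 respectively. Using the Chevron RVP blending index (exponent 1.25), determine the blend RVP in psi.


Chevron index: RVP_blend = (sum xi*RVPi^1.25)^(1/1.25)
RVP^1.25 terms: 0.24 * 9.4^1.25 + 0.76 * 2.7^1.25 = 6.5806
RVP_blend = 6.5806^(1/1.25) = 4.515

4.515 psi


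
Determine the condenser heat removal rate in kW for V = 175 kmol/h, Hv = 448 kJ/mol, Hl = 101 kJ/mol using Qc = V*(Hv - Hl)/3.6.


Qc = 175 * (448 - 101) / 3.6 = 175 * 347 / 3.6 = 16870

16870 kW


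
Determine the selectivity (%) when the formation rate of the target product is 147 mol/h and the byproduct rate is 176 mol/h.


Selectivity = desired / (desired + undesired) * 100
Total products = 147 + 176 = 323 mol/h
S = 147 / 323 * 100
= 0.4551 * 100
= 45.51 %

45.51 %


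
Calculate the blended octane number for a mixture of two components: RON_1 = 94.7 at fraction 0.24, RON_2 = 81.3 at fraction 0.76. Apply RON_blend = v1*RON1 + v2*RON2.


Linear blending: RON_blend = sum(vi * RONi)
Contribution 1: 0.24 * 94.7 = 22.728
Contribution 2: 0.76 * 81.3 = 61.788
RON_blend = 22.728 + 61.788 = 84.516

84.516


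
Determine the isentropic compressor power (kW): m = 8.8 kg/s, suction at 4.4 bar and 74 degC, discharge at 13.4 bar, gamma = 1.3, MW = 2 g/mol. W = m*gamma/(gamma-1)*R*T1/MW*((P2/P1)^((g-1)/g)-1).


Isentropic work: W = m*(gamma/(gamma-1))*(R*T1/MW)*((P2/P1)^((gamma-1)/gamma) - 1)
T1 = 74 + 273.15 = 347.15 K
Pressure ratio = 13.4 / 4.4 = 3.04545
Exponent = (1.3 - 1)/1.3 = 0.230769
(P2/P1)^exp - 1 = 3.04545^0.230769 - 1 = 0.293039
W = 8.8 * 1.3 / 0.3 * 8.314 * 347.15 / 2 * 0.293039 = 16130

16130 kW


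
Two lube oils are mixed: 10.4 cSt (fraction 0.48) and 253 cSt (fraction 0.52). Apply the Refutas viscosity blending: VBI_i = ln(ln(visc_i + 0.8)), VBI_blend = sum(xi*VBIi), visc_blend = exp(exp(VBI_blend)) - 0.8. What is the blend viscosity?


Refutas method: VBN_i = 14.534*ln(ln(visc_i + 0.8)) + 10.975, blended linearly by mass fraction; since VBN is linear in VBI_i = ln(ln(visc_i + 0.8)) and the fractions sum to 1, blend VBI directly: visc = exp(exp(VBI_blend)) - 0.8
VBI_1 = ln(ln(10.4 + 0.8)) = 0.882078
VBI_2 = ln(ln(253 + 0.8)) = 1.71137
VBI_blend = 0.48 * 0.882078 + 0.52 * 1.71137 = 1.31331
visc_blend = exp(exp(1.31331)) - 0.8 = 40.40

40.40 cSt


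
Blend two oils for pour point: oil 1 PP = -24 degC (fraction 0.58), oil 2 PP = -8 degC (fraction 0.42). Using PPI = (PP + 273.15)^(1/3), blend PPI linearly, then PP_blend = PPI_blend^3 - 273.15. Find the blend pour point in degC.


PPI_1 = (-24 + 273.15)^(1/3) = 6.292458
PPI_2 = (-8 + 273.15)^(1/3) = 6.42437
PPI_blend = 0.58 * 6.292458 + 0.42 * 6.42437 = 6.347861
PP_blend = 6.347861^3 - 273.15 = 255.7892 - 273.15 = -17.36

-17.36 degC


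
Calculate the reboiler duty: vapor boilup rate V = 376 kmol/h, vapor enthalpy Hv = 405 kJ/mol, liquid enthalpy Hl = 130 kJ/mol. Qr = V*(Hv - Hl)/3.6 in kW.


Qr = 376 * (405 - 130) / 3.6 = 376 * 275 / 3.6 = 28720

28720 kW


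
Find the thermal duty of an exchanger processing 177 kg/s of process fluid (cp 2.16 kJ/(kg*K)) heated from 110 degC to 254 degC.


Q = m_dot * cp * delta_T
delta_T = 254 - 110 = 144 K
Q = 177 * 2.16 * 144
= 382.32 * 144
= 55054.08 kW

55054.08 kW


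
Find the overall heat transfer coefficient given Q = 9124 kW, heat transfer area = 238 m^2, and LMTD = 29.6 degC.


From Q = U*A*LMTD, U = Q / (A * LMTD)
U = 9124 / (238 * 29.6) = 9124 / 7044.8 = 1.295

1.295 kW/(m^2*K)


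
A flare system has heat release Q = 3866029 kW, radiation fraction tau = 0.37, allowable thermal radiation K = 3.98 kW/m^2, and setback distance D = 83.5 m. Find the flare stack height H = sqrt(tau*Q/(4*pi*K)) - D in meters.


tau*Q/(4*pi*K) = 0.37 * 3866029 / (4 * pi * 3.98) = 28600.5
sqrt(28600.5) = 169.117
H = 169.117 - 83.5 = 85.62

85.62 m


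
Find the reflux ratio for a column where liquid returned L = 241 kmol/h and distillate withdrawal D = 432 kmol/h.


Reflux ratio definition: R = L / D (liquid returned / distillate withdrawn)
L = 241 kmol/h, D = 432 kmol/h
R = 241 / 432 = 0.5579

0.5579


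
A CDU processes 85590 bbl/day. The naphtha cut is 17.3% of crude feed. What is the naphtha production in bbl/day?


Crude throughput = 85590 bbl/day
Fraction yield = 17.3%
yield = throughput * fraction / 100
yield = 85590 * 17.3 / 100 = 14807.07

14807.07 bbl/day


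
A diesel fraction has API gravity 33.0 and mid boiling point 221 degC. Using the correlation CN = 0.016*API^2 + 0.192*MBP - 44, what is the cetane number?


CN = 0.016 * 33.0^2 + 0.192 * 221 - 44
CN = 17.424 + 42.432 - 44 = 15.856

15.856


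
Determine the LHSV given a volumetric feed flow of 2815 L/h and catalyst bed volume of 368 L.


LHSV = volumetric feed rate / catalyst volume
= 2815 L/h / 368 L
= 7.649 h^-1

7.649 h^-1


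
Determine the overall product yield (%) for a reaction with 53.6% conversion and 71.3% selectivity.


Overall yield = conversion (%) * selectivity (%) / 100
Conversion = 53.6%, Selectivity = 71.3%
Y = 53.6 * 71.3 / 100
= 38.2168 %

38.2168 %


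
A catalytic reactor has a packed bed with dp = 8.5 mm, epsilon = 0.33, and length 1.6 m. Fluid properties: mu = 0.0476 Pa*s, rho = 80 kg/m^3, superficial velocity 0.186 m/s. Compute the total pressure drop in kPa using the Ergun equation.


dp = 8.5 mm = 0.0085 m
Viscous term = 150*0.0476*0.186*(1-0.33)^2 / (0.0085^2*0.33^3) = 229605
Inertial term = 1.75*80*0.186^2*(1-0.33) / (0.0085*0.33^3) = 10623.5
dP/L = 229605 + 10623.5 = 240228 Pa/m
dP = 240228 * 1.6 / 1000 = 384.4 kPa

384.4 kPa


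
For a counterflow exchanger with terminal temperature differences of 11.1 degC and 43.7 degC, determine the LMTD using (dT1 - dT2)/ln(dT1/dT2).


LMTD = (dT1 - dT2) / ln(dT1/dT2)
= (11.1 - 43.7) / ln(11.1 / 43.7) = -32.6 / -1.3704 = 23.79

23.79 degC


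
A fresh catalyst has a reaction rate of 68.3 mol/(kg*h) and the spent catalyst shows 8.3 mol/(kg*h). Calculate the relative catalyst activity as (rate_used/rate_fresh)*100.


Activity (%) = (rate_used / rate_fresh) * 100
rate_used = 8.3, rate_fresh = 68.3
= (8.3 / 68.3) * 100
= 0.1215 * 100 = 12.15

12.15 %


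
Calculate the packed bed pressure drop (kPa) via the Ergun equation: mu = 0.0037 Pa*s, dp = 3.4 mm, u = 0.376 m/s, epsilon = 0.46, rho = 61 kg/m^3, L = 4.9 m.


dp = 3.4 mm = 0.0034 m
Viscous term = 150*0.0037*0.376*(1-0.46)^2 / (0.0034^2*0.46^3) = 54080
Inertial term = 1.75*61*0.376^2*(1-0.46) / (0.0034*0.46^3) = 24625.5
dP/L = 54080 + 24625.5 = 78705.5 Pa/m
dP = 78705.5 * 4.9 / 1000 = 385.7 kPa

385.7 kPa


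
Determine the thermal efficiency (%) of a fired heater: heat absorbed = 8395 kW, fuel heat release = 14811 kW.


Furnace efficiency = Q_absorbed / Q_fuel * 100
= 8395 / 14811 * 100 = 56.68

56.68 %


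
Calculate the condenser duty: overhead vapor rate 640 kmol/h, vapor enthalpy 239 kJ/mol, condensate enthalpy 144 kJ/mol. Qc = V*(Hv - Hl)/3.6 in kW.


Qc = 640 * (239 - 144) / 3.6 = 640 * 95 / 3.6 = 16890

16890 kW


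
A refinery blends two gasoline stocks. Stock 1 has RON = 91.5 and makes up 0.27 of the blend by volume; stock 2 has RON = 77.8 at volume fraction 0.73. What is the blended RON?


Linear blending: RON_blend = sum(vi * RONi)
Contribution 1: 0.27 * 91.5 = 24.705
Contribution 2: 0.73 * 77.8 = 56.794
RON_blend = 24.705 + 56.794 = 81.499

81.499


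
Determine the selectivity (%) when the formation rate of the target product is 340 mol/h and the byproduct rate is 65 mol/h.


Selectivity = desired / (desired + undesired) * 100
Total products = 340 + 65 = 405 mol/h
S = 340 / 405 * 100
= 0.8395 * 100
= 83.95 %

83.95 %


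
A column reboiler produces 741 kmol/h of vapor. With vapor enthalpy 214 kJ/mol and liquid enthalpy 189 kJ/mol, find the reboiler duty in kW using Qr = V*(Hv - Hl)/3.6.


Qr = 741 * (214 - 189) / 3.6 = 741 * 25 / 3.6 = 5146

5146 kW


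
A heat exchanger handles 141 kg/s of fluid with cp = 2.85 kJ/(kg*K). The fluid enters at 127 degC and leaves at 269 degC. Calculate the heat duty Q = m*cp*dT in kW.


Q = m_dot * cp * delta_T
delta_T = 269 - 127 = 142 K
Q = 141 * 2.85 * 142
= 401.85 * 142
= 57062.7 kW

57062.7 kW


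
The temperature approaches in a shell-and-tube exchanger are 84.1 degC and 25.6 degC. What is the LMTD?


LMTD = (dT1 - dT2) / ln(dT1/dT2)
= (84.1 - 25.6) / ln(84.1 / 25.6) = 58.5 / 1.18941 = 49.18

49.18 degC


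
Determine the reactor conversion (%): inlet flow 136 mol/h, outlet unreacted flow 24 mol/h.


X = (F_in - F_out) / F_in * 100
Moles reacted = 136 - 24 = 112
X = 112 / 136 * 100
= 0.8235 * 100
= 82.35 %

82.35 %


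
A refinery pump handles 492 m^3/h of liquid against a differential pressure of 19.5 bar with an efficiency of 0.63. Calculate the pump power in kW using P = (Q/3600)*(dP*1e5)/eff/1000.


Q = 492 / 3600 = 0.136667 m^3/s
P = 0.136667 * (19.5 * 1e5) / 0.63 / 1000 = 423.0

423.0 kW


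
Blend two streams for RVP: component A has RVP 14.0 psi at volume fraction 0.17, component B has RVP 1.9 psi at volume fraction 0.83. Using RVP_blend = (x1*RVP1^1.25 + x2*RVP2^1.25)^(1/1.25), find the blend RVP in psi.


Chevron index: RVP_blend = (sum xi*RVPi^1.25)^(1/1.25)
RVP^1.25 terms: 0.17 * 14.0^1.25 + 0.83 * 1.9^1.25 = 6.45521
RVP_blend = 6.45521^(1/1.25) = 4.446

4.446 psi


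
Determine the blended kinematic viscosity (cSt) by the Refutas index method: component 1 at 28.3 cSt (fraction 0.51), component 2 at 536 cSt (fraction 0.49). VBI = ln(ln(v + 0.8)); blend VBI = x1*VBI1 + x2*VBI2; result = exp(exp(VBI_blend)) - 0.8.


Refutas method: VBN_i = 14.534*ln(ln(visc_i + 0.8)) + 10.975, blended linearly by mass fraction; since VBN is linear in VBI_i = ln(ln(visc_i + 0.8)) and the fractions sum to 1, blend VBI directly: visc = exp(exp(VBI_blend)) - 0.8
VBI_1 = ln(ln(28.3 + 0.8)) = 1.21513
VBI_2 = ln(ln(536 + 0.8)) = 1.83827
VBI_blend = 0.51 * 1.21513 + 0.49 * 1.83827 = 1.52047
visc_blend = exp(exp(1.52047)) - 0.8 = 96.17

96.17 cSt


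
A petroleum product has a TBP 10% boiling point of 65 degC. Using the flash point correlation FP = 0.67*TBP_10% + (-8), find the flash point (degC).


FP = 0.67 * 65 + (-8) = 35.55

35.55 degC


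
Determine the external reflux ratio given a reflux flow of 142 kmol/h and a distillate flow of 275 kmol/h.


Reflux ratio definition: R = L / D (liquid returned / distillate withdrawn)
L = 142 kmol/h, D = 275 kmol/h
R = 142 / 275 = 0.5164

0.5164


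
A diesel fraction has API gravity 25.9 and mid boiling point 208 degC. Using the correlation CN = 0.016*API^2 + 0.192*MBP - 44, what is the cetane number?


CN = 0.016 * 25.9^2 + 0.192 * 208 - 44
CN = 10.73296 + 39.936 - 44 = 6.66896

6.66896


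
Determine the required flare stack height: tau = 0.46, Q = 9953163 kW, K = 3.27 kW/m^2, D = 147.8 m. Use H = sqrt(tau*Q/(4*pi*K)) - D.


tau*Q/(4*pi*K) = 0.46 * 9953163 / (4 * pi * 3.27) = 111420
sqrt(111420) = 333.796
H = 333.796 - 147.8 = 186.0

186.0 m


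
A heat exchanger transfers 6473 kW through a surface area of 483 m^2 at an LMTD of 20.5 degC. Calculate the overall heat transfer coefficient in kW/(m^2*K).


From Q = U*A*LMTD, U = Q / (A * LMTD)
U = 6473 / (483 * 20.5) = 6473 / 9901.5 = 0.6537

0.6537 kW/(m^2*K)


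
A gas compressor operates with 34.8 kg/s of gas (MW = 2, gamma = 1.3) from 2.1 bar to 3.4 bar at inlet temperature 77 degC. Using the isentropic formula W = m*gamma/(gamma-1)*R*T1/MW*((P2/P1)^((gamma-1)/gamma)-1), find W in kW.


Isentropic work: W = m*(gamma/(gamma-1))*(R*T1/MW)*((P2/P1)^((gamma-1)/gamma) - 1)
T1 = 77 + 273.15 = 350.15 K
Pressure ratio = 3.4 / 2.1 = 1.61905
Exponent = (1.3 - 1)/1.3 = 0.230769
(P2/P1)^exp - 1 = 1.61905^0.230769 - 1 = 0.117611
W = 34.8 * 1.3 / 0.3 * 8.314 * 350.15 / 2 * 0.117611 = 25820

25820 kW


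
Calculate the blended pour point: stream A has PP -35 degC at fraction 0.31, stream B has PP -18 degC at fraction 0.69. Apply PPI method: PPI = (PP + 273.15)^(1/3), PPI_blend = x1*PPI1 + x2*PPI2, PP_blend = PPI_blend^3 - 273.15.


PPI_1 = (-35 + 273.15)^(1/3) = 6.198456
PPI_2 = (-18 + 273.15)^(1/3) = 6.342569
PPI_blend = 0.31 * 6.198456 + 0.69 * 6.342569 = 6.297894
PP_blend = 6.297894^3 - 273.15 = 249.7963 - 273.15 = -23.35

-23.35 degC


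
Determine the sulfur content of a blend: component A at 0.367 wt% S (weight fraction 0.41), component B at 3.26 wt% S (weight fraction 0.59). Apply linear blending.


Linear sulfur blending: S_blend = x1*S1 + x2*S2
Contribution 1: 0.41 * 0.367 = 0.15047 wt%
Contribution 2: 0.59 * 3.26 = 1.9234 wt%
S_blend = 0.15047 + 1.9234 = 2.07387

2.07387 wt%


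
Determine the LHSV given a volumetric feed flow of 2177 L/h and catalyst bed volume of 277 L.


LHSV = volumetric feed rate / catalyst volume
= 2177 L/h / 277 L
= 7.859 h^-1

7.859 h^-1


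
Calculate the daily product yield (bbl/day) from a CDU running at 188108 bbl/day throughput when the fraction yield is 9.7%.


Crude throughput = 188108 bbl/day
Fraction yield = 9.7%
yield = throughput * fraction / 100
yield = 188108 * 9.7 / 100 = 18246.476

18246.476 bbl/day


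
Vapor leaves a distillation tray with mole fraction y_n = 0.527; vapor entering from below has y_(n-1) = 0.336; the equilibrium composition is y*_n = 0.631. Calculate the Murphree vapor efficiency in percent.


Murphree vapor efficiency: EMV = (y_n - y_(n-1)) / (y*_n - y_(n-1)) * 100
EMV = (0.527 - 0.336) / (0.631 - 0.336) * 100 = 0.191 / 0.295 * 100 = 64.75

64.75 %


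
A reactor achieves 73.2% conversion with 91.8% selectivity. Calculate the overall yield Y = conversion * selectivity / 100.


Overall yield = conversion (%) * selectivity (%) / 100
Conversion = 73.2%, Selectivity = 91.8%
Y = 73.2 * 91.8 / 100
= 67.1976 %

67.1976 %


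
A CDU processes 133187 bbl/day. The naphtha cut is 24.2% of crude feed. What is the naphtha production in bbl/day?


Crude throughput = 133187 bbl/day
Fraction yield = 24.2%
yield = throughput * fraction / 100
yield = 133187 * 24.2 / 100 = 32231.254

32231.254 bbl/day


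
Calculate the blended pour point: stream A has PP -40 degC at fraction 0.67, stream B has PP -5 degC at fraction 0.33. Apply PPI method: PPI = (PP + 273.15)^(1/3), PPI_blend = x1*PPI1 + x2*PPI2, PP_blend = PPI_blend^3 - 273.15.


PPI_1 = (-40 + 273.15)^(1/3) = 6.15477
PPI_2 = (-5 + 273.15)^(1/3) = 6.448508
PPI_blend = 0.67 * 6.15477 + 0.33 * 6.448508 = 6.251704
PP_blend = 6.251704^3 - 273.15 = 244.3404 - 273.15 = -28.81

-28.81 degC


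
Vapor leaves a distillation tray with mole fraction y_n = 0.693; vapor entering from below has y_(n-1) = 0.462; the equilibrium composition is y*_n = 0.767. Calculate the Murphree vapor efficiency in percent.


Murphree vapor efficiency: EMV = (y_n - y_(n-1)) / (y*_n - y_(n-1)) * 100
EMV = (0.693 - 0.462) / (0.767 - 0.462) * 100 = 0.231 / 0.305 * 100 = 75.74

75.74 %


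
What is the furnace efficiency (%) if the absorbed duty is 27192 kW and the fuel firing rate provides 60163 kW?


Furnace efficiency = Q_absorbed / Q_fuel * 100
= 27192 / 60163 * 100 = 45.20

45.20 %


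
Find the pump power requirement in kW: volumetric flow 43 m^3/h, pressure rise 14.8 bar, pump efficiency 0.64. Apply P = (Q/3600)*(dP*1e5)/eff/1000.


Q = 43 / 3600 = 0.0119444 m^3/s
P = 0.0119444 * (14.8 * 1e5) / 0.64 / 1000 = 27.62

27.62 kW


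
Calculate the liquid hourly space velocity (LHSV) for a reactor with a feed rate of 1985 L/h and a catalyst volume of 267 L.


LHSV = volumetric feed rate / catalyst volume
= 1985 L/h / 267 L
= 7.434 h^-1

7.434 h^-1


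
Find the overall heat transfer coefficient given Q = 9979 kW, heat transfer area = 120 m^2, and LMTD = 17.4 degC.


From Q = U*A*LMTD, U = Q / (A * LMTD)
U = 9979 / (120 * 17.4) = 9979 / 2088 = 4.779

4.779 kW/(m^2*K)


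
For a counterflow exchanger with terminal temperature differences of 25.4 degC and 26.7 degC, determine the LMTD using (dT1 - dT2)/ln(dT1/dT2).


LMTD = (dT1 - dT2) / ln(dT1/dT2)
= (25.4 - 26.7) / ln(25.4 / 26.7) = -1.3 / -0.0499144 = 26.04

26.04 degC


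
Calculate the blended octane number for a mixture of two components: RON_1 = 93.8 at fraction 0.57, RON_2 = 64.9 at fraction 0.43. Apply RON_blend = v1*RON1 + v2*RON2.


Linear blending: RON_blend = sum(vi * RONi)
Contribution 1: 0.57 * 93.8 = 53.466
Contribution 2: 0.43 * 64.9 = 27.907
RON_blend = 53.466 + 27.907 = 81.373

81.373


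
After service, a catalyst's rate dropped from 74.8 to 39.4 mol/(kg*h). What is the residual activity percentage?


Activity (%) = (rate_used / rate_fresh) * 100
rate_used = 39.4, rate_fresh = 74.8
= (39.4 / 74.8) * 100
= 0.5267 * 100 = 52.67

52.67 %


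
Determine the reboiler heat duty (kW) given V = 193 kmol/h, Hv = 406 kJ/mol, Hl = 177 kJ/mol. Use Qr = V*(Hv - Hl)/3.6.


Qr = 193 * (406 - 177) / 3.6 = 193 * 229 / 3.6 = 12280

12280 kW


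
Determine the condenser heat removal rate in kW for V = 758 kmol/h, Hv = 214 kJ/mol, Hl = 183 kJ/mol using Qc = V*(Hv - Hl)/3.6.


Qc = 758 * (214 - 183) / 3.6 = 758 * 31 / 3.6 = 6527

6527 kW


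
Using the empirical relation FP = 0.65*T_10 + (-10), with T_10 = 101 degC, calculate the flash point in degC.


FP = 0.65 * 101 + (-10) = 55.65

55.65 degC


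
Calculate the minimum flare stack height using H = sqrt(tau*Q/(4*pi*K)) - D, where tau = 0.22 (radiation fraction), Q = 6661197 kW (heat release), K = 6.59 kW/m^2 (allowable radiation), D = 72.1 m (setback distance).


tau*Q/(4*pi*K) = 0.22 * 6661197 / (4 * pi * 6.59) = 17696.2
sqrt(17696.2) = 133.027
H = 133.027 - 72.1 = 60.93

60.93 m


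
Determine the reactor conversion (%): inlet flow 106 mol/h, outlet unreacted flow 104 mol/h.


X = (F_in - F_out) / F_in * 100
Moles reacted = 106 - 104 = 2
X = 2 / 106 * 100
= 0.01887 * 100
= 1.887 %

1.887 %


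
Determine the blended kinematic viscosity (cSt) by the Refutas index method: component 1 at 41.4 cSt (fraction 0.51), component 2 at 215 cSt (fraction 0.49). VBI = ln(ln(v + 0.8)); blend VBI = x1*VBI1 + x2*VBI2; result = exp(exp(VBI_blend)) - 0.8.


Refutas method: VBN_i = 14.534*ln(ln(visc_i + 0.8)) + 10.975, blended linearly by mass fraction; since VBN is linear in VBI_i = ln(ln(visc_i + 0.8)) and the fractions sum to 1, blend VBI directly: visc = exp(exp(VBI_blend)) - 0.8
VBI_1 = ln(ln(41.4 + 0.8)) = 1.31973
VBI_2 = ln(ln(215 + 0.8)) = 1.68164
VBI_blend = 0.51 * 1.31973 + 0.49 * 1.68164 = 1.49707
visc_blend = exp(exp(1.49707)) - 0.8 = 86.43

86.43 cSt


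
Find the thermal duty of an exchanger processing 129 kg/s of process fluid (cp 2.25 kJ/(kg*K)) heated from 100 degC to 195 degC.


Q = m_dot * cp * delta_T
delta_T = 195 - 100 = 95 K
Q = 129 * 2.25 * 95
= 290.25 * 95
= 27573.75 kW

27573.75 kW


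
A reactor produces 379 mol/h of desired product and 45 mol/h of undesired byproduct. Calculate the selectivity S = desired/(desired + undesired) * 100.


Selectivity = desired / (desired + undesired) * 100
Total products = 379 + 45 = 424 mol/h
S = 379 / 424 * 100
= 0.8939 * 100
= 89.39 %

89.39 %


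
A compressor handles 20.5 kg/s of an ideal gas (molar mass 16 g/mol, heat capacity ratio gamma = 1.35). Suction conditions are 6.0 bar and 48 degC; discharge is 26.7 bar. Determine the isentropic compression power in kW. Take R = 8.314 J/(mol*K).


Isentropic work: W = m*(gamma/(gamma-1))*(R*T1/MW)*((P2/P1)^((gamma-1)/gamma) - 1)
T1 = 48 + 273.15 = 321.15 K
Pressure ratio = 26.7 / 6.0 = 4.45
Exponent = (1.35 - 1)/1.35 = 0.259259
(P2/P1)^exp - 1 = 4.45^0.259259 - 1 = 0.472628
W = 20.5 * 1.35 / 0.35 * 8.314 * 321.15 / 16 * 0.472628 = 6236

6236 kW


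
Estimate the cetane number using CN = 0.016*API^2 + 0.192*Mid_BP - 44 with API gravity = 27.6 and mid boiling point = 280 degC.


CN = 0.016 * 27.6^2 + 0.192 * 280 - 44
CN = 12.18816 + 53.76 - 44 = 21.94816

21.94816


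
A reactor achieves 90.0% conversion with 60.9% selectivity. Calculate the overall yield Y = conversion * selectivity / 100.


Overall yield = conversion (%) * selectivity (%) / 100
Conversion = 90.0%, Selectivity = 60.9%
Y = 90.0 * 60.9 / 100
= 54.81 %

54.81 %


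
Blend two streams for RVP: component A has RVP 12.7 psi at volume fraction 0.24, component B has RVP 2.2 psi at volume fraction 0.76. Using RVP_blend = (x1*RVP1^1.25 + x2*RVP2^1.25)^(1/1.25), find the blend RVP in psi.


Chevron index: RVP_blend = (sum xi*RVPi^1.25)^(1/1.25)
RVP^1.25 terms: 0.24 * 12.7^1.25 + 0.76 * 2.2^1.25 = 7.79025
RVP_blend = 7.79025^(1/1.25) = 5.167

5.167 psi


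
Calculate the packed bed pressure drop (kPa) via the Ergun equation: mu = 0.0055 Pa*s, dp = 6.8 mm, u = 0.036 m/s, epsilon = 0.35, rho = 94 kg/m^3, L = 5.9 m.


dp = 6.8 mm = 0.0068 m
Viscous term = 150*0.0055*0.036*(1-0.35)^2 / (0.0068^2*0.35^3) = 6329.38
Inertial term = 1.75*94*0.036^2*(1-0.35) / (0.0068*0.35^3) = 475.304
dP/L = 6329.38 + 475.304 = 6804.68 Pa/m
dP = 6804.68 * 5.9 / 1000 = 40.15 kPa

40.15 kPa


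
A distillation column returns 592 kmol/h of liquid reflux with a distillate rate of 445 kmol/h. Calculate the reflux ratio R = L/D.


Reflux ratio definition: R = L / D (liquid returned / distillate withdrawn)
L = 592 kmol/h, D = 445 kmol/h
R = 592 / 445 = 1.330

1.330


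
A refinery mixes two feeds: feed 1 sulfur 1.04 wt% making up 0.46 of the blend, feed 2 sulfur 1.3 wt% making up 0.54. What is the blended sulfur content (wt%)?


Linear sulfur blending: S_blend = x1*S1 + x2*S2
Contribution 1: 0.46 * 1.04 = 0.4784 wt%
Contribution 2: 0.54 * 1.3 = 0.702 wt%
S_blend = 0.4784 + 0.702 = 1.1804

1.1804 wt%


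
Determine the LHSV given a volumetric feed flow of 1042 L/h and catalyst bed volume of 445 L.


LHSV = volumetric feed rate / catalyst volume
= 1042 L/h / 445 L
= 2.342 h^-1

2.342 h^-1


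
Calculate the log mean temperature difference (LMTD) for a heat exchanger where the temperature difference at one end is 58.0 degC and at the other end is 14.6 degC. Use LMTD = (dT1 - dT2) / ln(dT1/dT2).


LMTD = (dT1 - dT2) / ln(dT1/dT2)
= (58.0 - 14.6) / ln(58.0 / 14.6) = 43.4 / 1.37942 = 31.46

31.46 degC


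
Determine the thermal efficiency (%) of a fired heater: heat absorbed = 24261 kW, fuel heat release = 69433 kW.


Furnace efficiency = Q_absorbed / Q_fuel * 100
= 24261 / 69433 * 100 = 34.94

34.94 %


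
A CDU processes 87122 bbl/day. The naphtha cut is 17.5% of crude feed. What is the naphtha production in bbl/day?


Crude throughput = 87122 bbl/day
Fraction yield = 17.5%
yield = throughput * fraction / 100
yield = 87122 * 17.5 / 100 = 15246.35

15246.35 bbl/day


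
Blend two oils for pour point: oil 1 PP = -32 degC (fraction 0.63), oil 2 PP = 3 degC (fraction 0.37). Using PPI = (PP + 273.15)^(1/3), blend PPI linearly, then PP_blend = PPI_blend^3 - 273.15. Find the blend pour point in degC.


PPI_1 = (-32 + 273.15)^(1/3) = 6.224375
PPI_2 = (3 + 273.15)^(1/3) = 6.512009
PPI_blend = 0.63 * 6.224375 + 0.37 * 6.512009 = 6.3308
PP_blend = 6.3308^3 - 273.15 = 253.7323 - 273.15 = -19.42

-19.42 degC


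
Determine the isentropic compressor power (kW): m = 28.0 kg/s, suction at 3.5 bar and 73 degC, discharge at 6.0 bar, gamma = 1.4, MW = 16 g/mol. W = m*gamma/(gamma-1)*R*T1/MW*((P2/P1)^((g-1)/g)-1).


Isentropic work: W = m*(gamma/(gamma-1))*(R*T1/MW)*((P2/P1)^((gamma-1)/gamma) - 1)
T1 = 73 + 273.15 = 346.15 K
Pressure ratio = 6.0 / 3.5 = 1.71429
Exponent = (1.4 - 1)/1.4 = 0.285714
(P2/P1)^exp - 1 = 1.71429^0.285714 - 1 = 0.16649
W = 28.0 * 1.4 / 0.4 * 8.314 * 346.15 / 16 * 0.16649 = 2935

2935 kW


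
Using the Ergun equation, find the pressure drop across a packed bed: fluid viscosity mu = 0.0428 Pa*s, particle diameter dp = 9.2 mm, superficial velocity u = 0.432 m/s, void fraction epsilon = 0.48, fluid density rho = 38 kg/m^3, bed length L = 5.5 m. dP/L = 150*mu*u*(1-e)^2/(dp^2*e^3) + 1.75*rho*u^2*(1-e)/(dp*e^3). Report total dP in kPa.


dp = 9.2 mm = 0.0092 m
Viscous term = 150*0.0428*0.432*(1-0.48)^2 / (0.0092^2*0.48^3) = 80117.3
Inertial term = 1.75*38*0.432^2*(1-0.48) / (0.0092*0.48^3) = 6342.8
dP/L = 80117.3 + 6342.8 = 86460.1 Pa/m
dP = 86460.1 * 5.5 / 1000 = 475.5 kPa

475.5 kPa


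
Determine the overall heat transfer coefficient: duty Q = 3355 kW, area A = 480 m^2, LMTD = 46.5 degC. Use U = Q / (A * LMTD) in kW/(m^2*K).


From Q = U*A*LMTD, U = Q / (A * LMTD)
U = 3355 / (480 * 46.5) = 3355 / 22320 = 0.1503

0.1503 kW/(m^2*K)


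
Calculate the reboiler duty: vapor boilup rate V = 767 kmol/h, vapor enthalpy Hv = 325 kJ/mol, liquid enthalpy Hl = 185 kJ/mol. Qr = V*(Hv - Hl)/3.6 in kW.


Qr = 767 * (325 - 185) / 3.6 = 767 * 140 / 3.6 = 29830

29830 kW


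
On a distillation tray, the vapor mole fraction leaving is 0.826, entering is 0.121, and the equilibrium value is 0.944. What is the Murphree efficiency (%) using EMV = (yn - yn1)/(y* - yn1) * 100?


Murphree vapor efficiency: EMV = (y_n - y_(n-1)) / (y*_n - y_(n-1)) * 100
EMV = (0.826 - 0.121) / (0.944 - 0.121) * 100 = 0.705 / 0.823 * 100 = 85.66

85.66 %


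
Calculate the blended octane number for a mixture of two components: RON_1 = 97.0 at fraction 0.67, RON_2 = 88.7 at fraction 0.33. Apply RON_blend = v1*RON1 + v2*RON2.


Linear blending: RON_blend = sum(vi * RONi)
Contribution 1: 0.67 * 97.0 = 64.99
Contribution 2: 0.33 * 88.7 = 29.271
RON_blend = 64.99 + 29.271 = 94.261

94.261


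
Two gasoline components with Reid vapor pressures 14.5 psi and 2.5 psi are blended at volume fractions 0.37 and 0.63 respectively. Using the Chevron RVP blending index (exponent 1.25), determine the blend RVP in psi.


Chevron index: RVP_blend = (sum xi*RVPi^1.25)^(1/1.25)
RVP^1.25 terms: 0.37 * 14.5^1.25 + 0.63 * 2.5^1.25 = 12.4496
RVP_blend = 12.4496^(1/1.25) = 7.518

7.518 psi


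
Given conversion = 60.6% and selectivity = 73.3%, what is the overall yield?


Overall yield = conversion (%) * selectivity (%) / 100
Conversion = 60.6%, Selectivity = 73.3%
Y = 60.6 * 73.3 / 100
= 44.4198 %

44.4198 %


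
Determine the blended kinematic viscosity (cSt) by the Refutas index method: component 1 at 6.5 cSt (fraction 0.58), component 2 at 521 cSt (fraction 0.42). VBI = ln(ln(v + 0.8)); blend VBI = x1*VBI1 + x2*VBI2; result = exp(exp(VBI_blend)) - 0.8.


Refutas method: VBN_i = 14.534*ln(ln(visc_i + 0.8)) + 10.975, blended linearly by mass fraction; since VBN is linear in VBI_i = ln(ln(visc_i + 0.8)) and the fractions sum to 1, blend VBI directly: visc = exp(exp(VBI_blend)) - 0.8
VBI_1 = ln(ln(6.5 + 0.8)) = 0.687066
VBI_2 = ln(ln(521 + 0.8)) = 1.83375
VBI_blend = 0.58 * 0.687066 + 0.42 * 1.83375 = 1.16867
visc_blend = exp(exp(1.16867)) - 0.8 = 24.17

24.17 cSt


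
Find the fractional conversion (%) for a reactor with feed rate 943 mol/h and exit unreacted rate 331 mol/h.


X = (F_in - F_out) / F_in * 100
Moles reacted = 943 - 331 = 612
X = 612 / 943 * 100
= 0.6490 * 100
= 64.90 %

64.90 %


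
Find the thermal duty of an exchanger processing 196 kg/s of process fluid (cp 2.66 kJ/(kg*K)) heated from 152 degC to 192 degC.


Q = m_dot * cp * delta_T
delta_T = 192 - 152 = 40 K
Q = 196 * 2.66 * 40
= 521.36 * 40
= 20854.4 kW

20854.4 kW


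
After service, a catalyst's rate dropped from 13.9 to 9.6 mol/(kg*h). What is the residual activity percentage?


Activity (%) = (rate_used / rate_fresh) * 100
rate_used = 9.6, rate_fresh = 13.9
= (9.6 / 13.9) * 100
= 0.6906 * 100 = 69.06

69.06 %


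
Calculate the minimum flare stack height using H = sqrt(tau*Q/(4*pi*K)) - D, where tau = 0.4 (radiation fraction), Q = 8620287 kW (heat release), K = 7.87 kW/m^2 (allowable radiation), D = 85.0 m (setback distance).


tau*Q/(4*pi*K) = 0.4 * 8620287 / (4 * pi * 7.87) = 34865.6
sqrt(34865.6) = 186.723
H = 186.723 - 85.0 = 101.7

101.7 m


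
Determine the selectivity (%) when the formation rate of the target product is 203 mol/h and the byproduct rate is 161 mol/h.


Selectivity = desired / (desired + undesired) * 100
Total products = 203 + 161 = 364 mol/h
S = 203 / 364 * 100
= 0.5577 * 100
= 55.77 %

55.77 %


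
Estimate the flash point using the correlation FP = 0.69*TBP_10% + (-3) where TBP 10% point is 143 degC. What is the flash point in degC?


FP = 0.69 * 143 + (-3) = 95.67

95.67 degC


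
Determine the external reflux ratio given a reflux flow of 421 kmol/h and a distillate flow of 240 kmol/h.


Reflux ratio definition: R = L / D (liquid returned / distillate withdrawn)
L = 421 kmol/h, D = 240 kmol/h
R = 421 / 240 = 1.754

1.754


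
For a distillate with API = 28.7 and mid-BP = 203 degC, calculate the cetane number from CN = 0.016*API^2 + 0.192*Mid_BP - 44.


CN = 0.016 * 28.7^2 + 0.192 * 203 - 44
CN = 13.17904 + 38.976 - 44 = 8.15504

8.15504


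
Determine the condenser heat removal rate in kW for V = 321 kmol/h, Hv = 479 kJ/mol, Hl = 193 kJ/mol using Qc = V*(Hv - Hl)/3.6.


Qc = 321 * (479 - 193) / 3.6 = 321 * 286 / 3.6 = 25500

25500 kW


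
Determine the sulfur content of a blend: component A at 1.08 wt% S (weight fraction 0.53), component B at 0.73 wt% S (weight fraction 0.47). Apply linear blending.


Linear sulfur blending: S_blend = x1*S1 + x2*S2
Contribution 1: 0.53 * 1.08 = 0.5724 wt%
Contribution 2: 0.47 * 0.73 = 0.3431 wt%
S_blend = 0.5724 + 0.3431 = 0.9155

0.9155 wt%


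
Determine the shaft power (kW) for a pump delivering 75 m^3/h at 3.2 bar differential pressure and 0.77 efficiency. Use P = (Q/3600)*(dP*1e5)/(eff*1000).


Q = 75 / 3600 = 0.0208333 m^3/s
P = 0.0208333 * (3.2 * 1e5) / 0.77 / 1000 = 8.658

8.658 kW


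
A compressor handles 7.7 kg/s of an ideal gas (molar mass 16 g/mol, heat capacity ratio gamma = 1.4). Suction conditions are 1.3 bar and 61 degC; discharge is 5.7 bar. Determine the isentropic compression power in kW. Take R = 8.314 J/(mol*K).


Isentropic work: W = m*(gamma/(gamma-1))*(R*T1/MW)*((P2/P1)^((gamma-1)/gamma) - 1)
T1 = 61 + 273.15 = 334.15 K
Pressure ratio = 5.7 / 1.3 = 4.38462
Exponent = (1.4 - 1)/1.4 = 0.285714
(P2/P1)^exp - 1 = 4.38462^0.285714 - 1 = 0.525489
W = 7.7 * 1.4 / 0.4 * 8.314 * 334.15 / 16 * 0.525489 = 2459

2459 kW


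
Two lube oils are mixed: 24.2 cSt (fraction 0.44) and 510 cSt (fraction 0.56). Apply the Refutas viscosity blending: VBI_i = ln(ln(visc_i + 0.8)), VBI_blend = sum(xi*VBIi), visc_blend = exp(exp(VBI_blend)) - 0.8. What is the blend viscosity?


Refutas method: VBN_i = 14.534*ln(ln(visc_i + 0.8)) + 10.975, blended linearly by mass fraction; since VBN is linear in VBI_i = ln(ln(visc_i + 0.8)) and the fractions sum to 1, blend VBI directly: visc = exp(exp(VBI_blend)) - 0.8
VBI_1 = ln(ln(24.2 + 0.8)) = 1.16903
VBI_2 = ln(ln(510 + 0.8)) = 1.83034
VBI_blend = 0.44 * 1.16903 + 0.56 * 1.83034 = 1.53936
visc_blend = exp(exp(1.53936)) - 0.8 = 105.0

105.0 cSt


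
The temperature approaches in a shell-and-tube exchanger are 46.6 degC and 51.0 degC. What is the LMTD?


LMTD = (dT1 - dT2) / ln(dT1/dT2)
= (46.6 - 51.0) / ln(46.6 / 51.0) = -4.4 / -0.0902251 = 48.77

48.77 degC


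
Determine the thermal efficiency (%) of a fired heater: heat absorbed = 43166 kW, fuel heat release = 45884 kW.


Furnace efficiency = Q_absorbed / Q_fuel * 100
= 43166 / 45884 * 100 = 94.08

94.08 %


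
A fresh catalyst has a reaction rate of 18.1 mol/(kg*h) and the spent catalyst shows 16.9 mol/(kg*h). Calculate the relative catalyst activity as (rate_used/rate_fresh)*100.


Activity (%) = (rate_used / rate_fresh) * 100
rate_used = 16.9, rate_fresh = 18.1
= (16.9 / 18.1) * 100
= 0.9337 * 100 = 93.37

93.37 %


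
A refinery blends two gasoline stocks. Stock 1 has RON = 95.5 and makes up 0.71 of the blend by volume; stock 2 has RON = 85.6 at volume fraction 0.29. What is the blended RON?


Linear blending: RON_blend = sum(vi * RONi)
Contribution 1: 0.71 * 95.5 = 67.805
Contribution 2: 0.29 * 85.6 = 24.824
RON_blend = 67.805 + 24.824 = 92.629

92.629


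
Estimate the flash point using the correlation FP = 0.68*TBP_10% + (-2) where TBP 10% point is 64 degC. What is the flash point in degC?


FP = 0.68 * 64 + (-2) = 41.52

41.52 degC


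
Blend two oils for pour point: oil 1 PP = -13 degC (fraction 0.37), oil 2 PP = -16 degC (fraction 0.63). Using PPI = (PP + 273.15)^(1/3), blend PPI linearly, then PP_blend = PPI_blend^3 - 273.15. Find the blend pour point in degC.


PPI_1 = (-13 + 273.15)^(1/3) = 6.383731
PPI_2 = (-16 + 273.15)^(1/3) = 6.359098
PPI_blend = 0.37 * 6.383731 + 0.63 * 6.359098 = 6.368212
PP_blend = 6.368212^3 - 273.15 = 258.2573 - 273.15 = -14.89

-14.89 degC


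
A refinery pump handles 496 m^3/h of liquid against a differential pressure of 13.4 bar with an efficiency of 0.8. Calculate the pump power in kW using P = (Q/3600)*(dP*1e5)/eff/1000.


Q = 496 / 3600 = 0.137778 m^3/s
P = 0.137778 * (13.4 * 1e5) / 0.8 / 1000 = 230.8

230.8 kW


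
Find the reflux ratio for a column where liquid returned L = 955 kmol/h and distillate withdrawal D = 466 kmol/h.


Reflux ratio definition: R = L / D (liquid returned / distillate withdrawn)
L = 955 kmol/h, D = 466 kmol/h
R = 955 / 466 = 2.049

2.049


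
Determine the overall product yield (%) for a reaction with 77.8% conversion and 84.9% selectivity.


Overall yield = conversion (%) * selectivity (%) / 100
Conversion = 77.8%, Selectivity = 84.9%
Y = 77.8 * 84.9 / 100
= 66.0522 %

66.0522 %


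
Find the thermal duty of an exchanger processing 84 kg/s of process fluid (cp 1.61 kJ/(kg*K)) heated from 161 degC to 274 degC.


Q = m_dot * cp * delta_T
delta_T = 274 - 161 = 113 K
Q = 84 * 1.61 * 113
= 135.24 * 113
= 15282.12 kW

15282.12 kW


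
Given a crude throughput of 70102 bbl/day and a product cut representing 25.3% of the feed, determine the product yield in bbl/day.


Crude throughput = 70102 bbl/day
Fraction yield = 25.3%
yield = throughput * fraction / 100
yield = 70102 * 25.3 / 100 = 17735.806

17735.806 bbl/day


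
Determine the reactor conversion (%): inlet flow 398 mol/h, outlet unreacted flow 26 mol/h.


X = (F_in - F_out) / F_in * 100
Moles reacted = 398 - 26 = 372
X = 372 / 398 * 100
= 0.9347 * 100
= 93.47 %

93.47 %


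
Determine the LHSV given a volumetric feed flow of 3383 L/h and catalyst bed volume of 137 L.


LHSV = volumetric feed rate / catalyst volume
= 3383 L/h / 137 L
= 24.69 h^-1

24.69 h^-1


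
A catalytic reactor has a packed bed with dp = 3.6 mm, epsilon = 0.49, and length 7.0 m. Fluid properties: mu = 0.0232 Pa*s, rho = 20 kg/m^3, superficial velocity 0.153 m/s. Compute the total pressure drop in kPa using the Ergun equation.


dp = 3.6 mm = 0.0036 m
Viscous term = 150*0.0232*0.153*(1-0.49)^2 / (0.0036^2*0.49^3) = 90827.6
Inertial term = 1.75*20*0.153^2*(1-0.49) / (0.0036*0.49^3) = 986.576
dP/L = 90827.6 + 986.576 = 91814.2 Pa/m
dP = 91814.2 * 7.0 / 1000 = 642.7 kPa

642.7 kPa


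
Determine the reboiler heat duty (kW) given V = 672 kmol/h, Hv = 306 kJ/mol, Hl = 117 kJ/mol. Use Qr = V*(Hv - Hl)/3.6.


Qr = 672 * (306 - 117) / 3.6 = 672 * 189 / 3.6 = 35280

35280 kW


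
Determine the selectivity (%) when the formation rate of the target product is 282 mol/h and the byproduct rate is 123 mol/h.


Selectivity = desired / (desired + undesired) * 100
Total products = 282 + 123 = 405 mol/h
S = 282 / 405 * 100
= 0.6963 * 100
= 69.63 %

69.63 %


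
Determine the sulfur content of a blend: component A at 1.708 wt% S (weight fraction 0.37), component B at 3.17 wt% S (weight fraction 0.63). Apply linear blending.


Linear sulfur blending: S_blend = x1*S1 + x2*S2
Contribution 1: 0.37 * 1.708 = 0.63196 wt%
Contribution 2: 0.63 * 3.17 = 1.9971 wt%
S_blend = 0.63196 + 1.9971 = 2.62906

2.62906 wt%


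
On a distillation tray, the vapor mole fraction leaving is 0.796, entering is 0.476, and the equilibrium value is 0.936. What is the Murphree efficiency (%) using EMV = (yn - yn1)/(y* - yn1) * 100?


Murphree vapor efficiency: EMV = (y_n - y_(n-1)) / (y*_n - y_(n-1)) * 100
EMV = (0.796 - 0.476) / (0.936 - 0.476) * 100 = 0.32 / 0.46 * 100 = 69.57

69.57 %


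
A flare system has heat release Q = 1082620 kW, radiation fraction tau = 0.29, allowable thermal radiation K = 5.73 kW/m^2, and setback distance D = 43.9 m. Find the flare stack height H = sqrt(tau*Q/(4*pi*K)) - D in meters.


tau*Q/(4*pi*K) = 0.29 * 1082620 / (4 * pi * 5.73) = 4360.23
sqrt(4360.23) = 66.032
H = 66.032 - 43.9 = 22.13

22.13 m


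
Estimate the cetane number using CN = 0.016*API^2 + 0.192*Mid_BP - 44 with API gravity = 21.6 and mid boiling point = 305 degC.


CN = 0.016 * 21.6^2 + 0.192 * 305 - 44
CN = 7.46496 + 58.56 - 44 = 22.02496

22.02496


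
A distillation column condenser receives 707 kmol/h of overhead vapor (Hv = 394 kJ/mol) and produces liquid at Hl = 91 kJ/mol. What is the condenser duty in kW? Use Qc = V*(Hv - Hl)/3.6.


Qc = 707 * (394 - 91) / 3.6 = 707 * 303 / 3.6 = 59510

59510 kW


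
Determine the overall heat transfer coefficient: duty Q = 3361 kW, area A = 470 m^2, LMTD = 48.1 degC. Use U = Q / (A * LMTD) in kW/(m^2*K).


From Q = U*A*LMTD, U = Q / (A * LMTD)
U = 3361 / (470 * 48.1) = 3361 / 22607 = 0.1487

0.1487 kW/(m^2*K)


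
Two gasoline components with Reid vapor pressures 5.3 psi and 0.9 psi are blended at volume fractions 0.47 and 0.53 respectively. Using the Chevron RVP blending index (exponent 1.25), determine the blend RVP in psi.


Chevron index: RVP_blend = (sum xi*RVPi^1.25)^(1/1.25)
RVP^1.25 terms: 0.47 * 5.3^1.25 + 0.53 * 0.9^1.25 = 4.24417
RVP_blend = 4.24417^(1/1.25) = 3.179

3.179 psi


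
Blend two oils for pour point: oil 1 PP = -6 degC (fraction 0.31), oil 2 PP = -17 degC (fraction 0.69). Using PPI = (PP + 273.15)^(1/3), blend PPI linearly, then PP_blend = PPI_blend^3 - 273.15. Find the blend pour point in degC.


PPI_1 = (-6 + 273.15)^(1/3) = 6.440482
PPI_2 = (-17 + 273.15)^(1/3) = 6.350844
PPI_blend = 0.31 * 6.440482 + 0.69 * 6.350844 = 6.378632
PP_blend = 6.378632^3 - 273.15 = 259.5271 - 273.15 = -13.62

-13.62 degC


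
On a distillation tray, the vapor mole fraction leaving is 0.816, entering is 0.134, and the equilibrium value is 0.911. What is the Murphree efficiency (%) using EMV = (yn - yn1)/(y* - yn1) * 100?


Murphree vapor efficiency: EMV = (y_n - y_(n-1)) / (y*_n - y_(n-1)) * 100
EMV = (0.816 - 0.134) / (0.911 - 0.134) * 100 = 0.682 / 0.777 * 100 = 87.77

87.77 %
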